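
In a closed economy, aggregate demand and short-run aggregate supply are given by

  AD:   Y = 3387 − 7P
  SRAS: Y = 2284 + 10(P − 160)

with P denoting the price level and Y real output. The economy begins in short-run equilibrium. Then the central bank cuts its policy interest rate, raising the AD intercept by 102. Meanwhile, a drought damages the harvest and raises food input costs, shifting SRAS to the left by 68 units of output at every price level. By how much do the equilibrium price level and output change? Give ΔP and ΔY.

ΔP = +10, ΔY = +32

After both shocks: AD is Y = 3489 − 7P and SRAS is Y = 616 + 10P.
Setting them equal: 2873 = 17P, so P = 169.
Y = 3489 − 7·169 = 2306.
Initially P = 159, Y = 2274, so ΔP = +10 and ΔY = +32.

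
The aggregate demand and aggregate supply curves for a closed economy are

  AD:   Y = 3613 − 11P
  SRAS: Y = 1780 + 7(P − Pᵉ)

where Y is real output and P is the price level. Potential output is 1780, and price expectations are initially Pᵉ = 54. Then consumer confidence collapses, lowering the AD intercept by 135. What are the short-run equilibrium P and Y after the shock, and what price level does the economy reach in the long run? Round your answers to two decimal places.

AD shifts left: new AD is Y = 3478 − 11P. With Pᵉ = 54, SRAS is Y = 1402 + 7P.
Short run: 3478 − 11P = 1402 + 7P gives 2076 = 18P, so P = 115.33 and Y = 3478 − 11P = 2209.33.
Y = 2209.33 is above potential 1780; expectations adjust and SRAS shifts left until Y = 1780.
Long run: on the new AD curve, 1780 = 3478 − 11P gives P = 154.36.

Short run: P = 115.33, Y = 2209.33. Long run: P = 154.36.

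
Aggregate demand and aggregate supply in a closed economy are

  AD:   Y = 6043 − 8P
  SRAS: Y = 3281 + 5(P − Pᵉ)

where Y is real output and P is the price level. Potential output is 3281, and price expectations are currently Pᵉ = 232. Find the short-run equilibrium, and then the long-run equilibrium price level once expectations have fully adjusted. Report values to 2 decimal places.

Short run: P = 301.69, Y = 3629.46. Long run: P = 345.25.

Short run: with Pᵉ = 232, SRAS is Y = 2121 + 5P. Setting AD = SRAS gives 3922 = 13P, so P = 301.69 and Y = 6043 − 8P = 3629.46.
Output 3629.46 is above potential 3281, so over time expected prices rise and SRAS shifts left until Y returns to 3281.
Long run: Y = 3281 on the AD curve gives 3281 = 6043 − 8P, so P = 345.25.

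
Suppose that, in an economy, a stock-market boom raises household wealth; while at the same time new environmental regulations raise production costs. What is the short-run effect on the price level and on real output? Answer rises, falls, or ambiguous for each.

Price level: rises; output: ambiguous

The first event is a positive demand shock: AD shifts right, which by itself pushes P up and Y up.
The second is an adverse supply shock: SRAS shifts left, which by itself pushes P up and Y down.
Both shocks push P up, so P rises. The two shocks push Y in opposite directions, so the effect on Y is ambiguous.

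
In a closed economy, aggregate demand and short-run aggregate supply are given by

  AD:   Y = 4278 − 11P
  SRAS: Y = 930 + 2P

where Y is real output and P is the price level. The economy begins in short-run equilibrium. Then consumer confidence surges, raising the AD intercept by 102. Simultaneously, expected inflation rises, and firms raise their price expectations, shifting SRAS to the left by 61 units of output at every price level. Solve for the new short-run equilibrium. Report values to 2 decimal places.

After both shocks: AD is Y = 4380 − 11P and SRAS is Y = 869 + 2P.
Setting them equal: 3511 = 13P, so P = 270.08.
Substituting into AD, Y = 1409.15.

P = 270.08, Y = 1409.15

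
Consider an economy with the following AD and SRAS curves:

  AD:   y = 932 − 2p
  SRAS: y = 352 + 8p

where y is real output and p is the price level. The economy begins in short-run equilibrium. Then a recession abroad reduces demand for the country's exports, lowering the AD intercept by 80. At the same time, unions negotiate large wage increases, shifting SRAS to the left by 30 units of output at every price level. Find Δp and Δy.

After both shocks: AD is y = 852 − 2p and SRAS is y = 322 + 8p.
Setting them equal: 530 = 10p, so p = 53.
y = 852 − 2·53 = 746.
Initially p = 58, y = 816, so Δp = -5 and Δy = -70.

Δp = -5, Δy = -70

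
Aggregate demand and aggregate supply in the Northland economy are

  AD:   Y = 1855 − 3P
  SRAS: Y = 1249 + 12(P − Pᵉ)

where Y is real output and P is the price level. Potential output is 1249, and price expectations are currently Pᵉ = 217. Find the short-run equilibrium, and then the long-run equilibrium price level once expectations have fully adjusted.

Short run: P = 214, Y = 1213. Long run: P = 202.

Short run: with Pᵉ = 217, SRAS is Y = 12P − 1355. Setting AD = SRAS gives 3210 = 15P, so P = 214 and Y = 1855 − 3·214 = 1213.
Output 1213 is below potential 1249, so over time expected prices fall and SRAS shifts right until Y returns to 1249.
Long run: Y = 1249 on the AD curve gives 1249 = 1855 − 3P, so P = 202.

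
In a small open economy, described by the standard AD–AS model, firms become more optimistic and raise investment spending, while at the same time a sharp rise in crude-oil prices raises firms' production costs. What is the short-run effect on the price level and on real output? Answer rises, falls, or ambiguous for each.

Price level: rises; output: ambiguous

The first event is a positive demand shock: AD shifts right, which by itself pushes P up and Y up.
The second is an adverse supply shock: SRAS shifts left, which by itself pushes P up and Y down.
Both shocks push P up, so P rises. The two shocks push Y in opposite directions, so the effect on Y is ambiguous.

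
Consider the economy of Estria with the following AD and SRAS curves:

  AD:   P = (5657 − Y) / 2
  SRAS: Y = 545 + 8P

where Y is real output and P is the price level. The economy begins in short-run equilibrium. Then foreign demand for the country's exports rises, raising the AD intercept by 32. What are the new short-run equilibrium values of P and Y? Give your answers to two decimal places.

This is a positive demand shock: AD shifts right.
New AD: Y = 5689 − 2P.
Set AD = SRAS: 5689 − 2P = 545 + 8P, so 5144 = 10P and P = 514.40.
Substituting into AD, Y = 4660.20.

P = 514.40, Y = 4660.20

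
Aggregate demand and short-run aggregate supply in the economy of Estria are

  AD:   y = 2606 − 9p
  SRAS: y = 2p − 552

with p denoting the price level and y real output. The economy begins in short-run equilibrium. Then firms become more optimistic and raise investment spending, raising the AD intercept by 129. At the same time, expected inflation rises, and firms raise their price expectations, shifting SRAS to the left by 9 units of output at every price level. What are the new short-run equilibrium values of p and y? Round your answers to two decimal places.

After both shocks: AD is y = 2735 − 9p and SRAS is y = 2p − 561.
Setting them equal: 3296 = 11p, so p = 299.64.
Substituting into AD, y = 38.27.

p = 299.64, y = 38.27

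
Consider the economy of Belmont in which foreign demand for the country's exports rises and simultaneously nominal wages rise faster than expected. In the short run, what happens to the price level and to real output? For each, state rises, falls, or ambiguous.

Price level: rises; output: ambiguous

The first event is a positive demand shock: AD shifts right, which by itself pushes P up and Y up.
The second is an adverse supply shock: SRAS shifts left, which by itself pushes P up and Y down.
Both shocks push P up, so P rises. The two shocks push Y in opposite directions, so the effect on Y is ambiguous.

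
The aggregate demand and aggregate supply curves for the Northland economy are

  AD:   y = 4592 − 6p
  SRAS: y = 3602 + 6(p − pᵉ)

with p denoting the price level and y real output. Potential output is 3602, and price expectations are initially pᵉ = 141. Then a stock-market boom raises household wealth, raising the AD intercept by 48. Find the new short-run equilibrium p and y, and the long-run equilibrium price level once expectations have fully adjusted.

AD shifts right: new AD is y = 4640 − 6p. With pᵉ = 141, SRAS is y = 2756 + 6p.
Short run: 4640 − 6p = 2756 + 6p gives 1884 = 12p, so p = 157 and y = 4640 − 6·157 = 3698.
y = 3698 is above potential 3602; expectations adjust and SRAS shifts left until y = 3602.
Long run: on the new AD curve, 3602 = 4640 − 6p gives p = 173.

Short run: p = 157, y = 3698. Long run: p = 173.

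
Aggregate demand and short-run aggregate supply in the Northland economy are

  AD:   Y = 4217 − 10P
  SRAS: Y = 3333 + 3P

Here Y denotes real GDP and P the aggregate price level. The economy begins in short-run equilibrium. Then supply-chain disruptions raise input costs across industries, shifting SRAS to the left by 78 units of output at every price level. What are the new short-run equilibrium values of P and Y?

P = 74, Y = 3477

This is a negative supply shock: SRAS shifts left.
New SRAS: Y = 3255 + 3P.
Set AD = SRAS: 4217 − 10P = 3255 + 3P, so 962 = 13P and P = 74.
Y = 4217 − 10·74 = 3477.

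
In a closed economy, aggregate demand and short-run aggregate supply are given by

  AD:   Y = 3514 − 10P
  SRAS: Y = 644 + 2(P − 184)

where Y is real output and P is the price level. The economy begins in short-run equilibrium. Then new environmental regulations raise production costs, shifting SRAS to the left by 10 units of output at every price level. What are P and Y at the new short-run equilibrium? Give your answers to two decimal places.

P = 270.67, Y = 807.33

This is a negative supply shock: SRAS shifts left.
New SRAS: Y = 266 + 2P.
Set AD = SRAS: 3514 − 10P = 266 + 2P, so 3248 = 12P and P = 270.67.
Substituting into AD, Y = 807.33.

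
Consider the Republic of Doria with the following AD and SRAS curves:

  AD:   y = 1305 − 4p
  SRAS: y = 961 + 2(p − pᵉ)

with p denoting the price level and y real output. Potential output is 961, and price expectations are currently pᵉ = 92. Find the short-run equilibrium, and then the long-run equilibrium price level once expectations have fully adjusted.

Short run: with pᵉ = 92, SRAS is y = 777 + 2p. Setting AD = SRAS gives 528 = 6p, so p = 88 and y = 1305 − 4·88 = 953.
Output 953 is below potential 961, so over time expected prices fall and SRAS shifts right until y returns to 961.
Long run: y = 961 on the AD curve gives 961 = 1305 − 4p, so p = 86.

Short run: p = 88, y = 953. Long run: p = 86.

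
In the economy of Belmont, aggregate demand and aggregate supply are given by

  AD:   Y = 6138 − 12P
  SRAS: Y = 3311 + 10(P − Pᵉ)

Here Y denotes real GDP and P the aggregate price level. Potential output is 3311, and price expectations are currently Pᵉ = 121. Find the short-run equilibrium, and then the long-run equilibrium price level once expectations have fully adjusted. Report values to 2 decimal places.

Short run: P = 183.50, Y = 3936.00. Long run: P = 235.58.

Short run: with Pᵉ = 121, SRAS is Y = 2101 + 10P. Setting AD = SRAS gives 4037 = 22P, so P = 183.50 and Y = 6138 − 12P = 3936.00.
Output 3936.00 is above potential 3311, so over time expected prices rise and SRAS shifts left until Y returns to 3311.
Long run: Y = 3311 on the AD curve gives 3311 = 6138 − 12P, so P = 235.58.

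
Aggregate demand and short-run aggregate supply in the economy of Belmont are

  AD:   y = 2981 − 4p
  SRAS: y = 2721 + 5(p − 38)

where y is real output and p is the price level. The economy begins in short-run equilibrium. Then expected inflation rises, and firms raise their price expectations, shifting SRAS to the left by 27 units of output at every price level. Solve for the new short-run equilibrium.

This is a negative supply shock: SRAS shifts left.
New SRAS: y = 2504 + 5p.
Set AD = SRAS: 2981 − 4p = 2504 + 5p, so 477 = 9p and p = 53.
y = 2981 − 4·53 = 2769.

p = 53, y = 2769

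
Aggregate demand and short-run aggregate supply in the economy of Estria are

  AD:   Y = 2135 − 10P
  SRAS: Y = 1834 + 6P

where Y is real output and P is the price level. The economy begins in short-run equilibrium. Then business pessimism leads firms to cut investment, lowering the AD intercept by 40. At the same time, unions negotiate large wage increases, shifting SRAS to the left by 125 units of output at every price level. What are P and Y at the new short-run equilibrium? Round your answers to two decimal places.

P = 24.13, Y = 1853.75

After both shocks: AD is Y = 2095 − 10P and SRAS is Y = 1709 + 6P.
Setting them equal: 386 = 16P, so P = 24.13.
Substituting into AD, Y = 1853.75.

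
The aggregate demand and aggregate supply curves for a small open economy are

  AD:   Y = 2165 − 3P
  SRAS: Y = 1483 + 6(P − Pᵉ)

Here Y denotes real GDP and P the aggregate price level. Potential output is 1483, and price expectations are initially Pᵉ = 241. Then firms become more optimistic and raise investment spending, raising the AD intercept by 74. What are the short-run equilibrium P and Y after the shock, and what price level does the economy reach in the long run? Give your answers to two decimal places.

AD shifts right: new AD is Y = 2239 − 3P. With Pᵉ = 241, SRAS is Y = 37 + 6P.
Short run: 2239 − 3P = 37 + 6P gives 2202 = 9P, so P = 244.67 and Y = 2239 − 3P = 1505.00.
Y = 1505.00 is above potential 1483; expectations adjust and SRAS shifts left until Y = 1483.
Long run: on the new AD curve, 1483 = 2239 − 3P gives P = 252.00.

Short run: P = 244.67, Y = 1505.00. Long run: P = 252.00.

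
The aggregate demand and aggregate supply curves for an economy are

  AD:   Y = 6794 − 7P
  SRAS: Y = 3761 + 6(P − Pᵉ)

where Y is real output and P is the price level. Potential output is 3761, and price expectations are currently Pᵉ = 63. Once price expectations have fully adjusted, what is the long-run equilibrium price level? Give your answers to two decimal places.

Long-run P = 433.29

Short run: with Pᵉ = 63, SRAS is Y = 3383 + 6P. Setting AD = SRAS gives 3411 = 13P, so P = 262.38 and Y = 6794 − 7P = 4957.31.
Output 4957.31 is above potential 3761, so over time expected prices rise and SRAS shifts left until Y returns to 3761.
Long run: Y = 3761 on the AD curve gives 3761 = 6794 − 7P, so P = 433.29.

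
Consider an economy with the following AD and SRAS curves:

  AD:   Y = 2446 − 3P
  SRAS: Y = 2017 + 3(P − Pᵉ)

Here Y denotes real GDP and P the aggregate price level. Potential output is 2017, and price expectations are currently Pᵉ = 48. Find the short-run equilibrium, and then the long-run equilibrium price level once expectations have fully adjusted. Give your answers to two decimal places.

Short run: with Pᵉ = 48, SRAS is Y = 1873 + 3P. Setting AD = SRAS gives 573 = 6P, so P = 95.50 and Y = 2446 − 3P = 2159.50.
Output 2159.50 is above potential 2017, so over time expected prices rise and SRAS shifts left until Y returns to 2017.
Long run: Y = 2017 on the AD curve gives 2017 = 2446 − 3P, so P = 143.00.

Short run: P = 95.50, Y = 2159.50. Long run: P = 143.00.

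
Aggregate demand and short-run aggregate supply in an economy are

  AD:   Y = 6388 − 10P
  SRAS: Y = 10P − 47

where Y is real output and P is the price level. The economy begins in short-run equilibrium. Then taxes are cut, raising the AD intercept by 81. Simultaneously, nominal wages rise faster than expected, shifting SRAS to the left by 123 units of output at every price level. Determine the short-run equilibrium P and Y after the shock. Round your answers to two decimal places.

After both shocks: AD is Y = 6469 − 10P and SRAS is Y = 10P − 170.
Setting them equal: 6639 = 20P, so P = 331.95.
Substituting into AD, Y = 3149.50.

P = 331.95, Y = 3149.50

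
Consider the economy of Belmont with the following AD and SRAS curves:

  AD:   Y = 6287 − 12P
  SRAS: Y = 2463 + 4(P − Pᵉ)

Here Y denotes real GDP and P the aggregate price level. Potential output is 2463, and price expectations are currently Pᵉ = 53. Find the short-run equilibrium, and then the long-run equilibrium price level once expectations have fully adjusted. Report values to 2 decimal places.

Short run: P = 252.25, Y = 3260.00. Long run: P = 318.67.

Short run: with Pᵉ = 53, SRAS is Y = 2251 + 4P. Setting AD = SRAS gives 4036 = 16P, so P = 252.25 and Y = 6287 − 12P = 3260.00.
Output 3260.00 is above potential 2463, so over time expected prices rise and SRAS shifts left until Y returns to 2463.
Long run: Y = 2463 on the AD curve gives 2463 = 6287 − 12P, so P = 318.67.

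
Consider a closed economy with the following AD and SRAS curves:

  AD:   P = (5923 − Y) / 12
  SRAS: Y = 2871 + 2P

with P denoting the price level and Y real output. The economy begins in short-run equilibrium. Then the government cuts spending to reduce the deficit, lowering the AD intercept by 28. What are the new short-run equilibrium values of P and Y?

P = 216, Y = 3303

This is a negative demand shock: AD shifts left.
New AD: Y = 5895 − 12P.
Set AD = SRAS: 5895 − 12P = 2871 + 2P, so 3024 = 14P and P = 216.
Y = 5895 − 12·216 = 3303.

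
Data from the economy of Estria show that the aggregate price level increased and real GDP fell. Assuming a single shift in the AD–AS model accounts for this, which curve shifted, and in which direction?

SRAS shifted left

P rose and Y fell. An AD shift moves P and Y in the same direction; an SRAS shift moves them in opposite directions.
Here P and Y moved in opposite directions, so the SRAS curve shifted.
Since Y fell, SRAS shifted left.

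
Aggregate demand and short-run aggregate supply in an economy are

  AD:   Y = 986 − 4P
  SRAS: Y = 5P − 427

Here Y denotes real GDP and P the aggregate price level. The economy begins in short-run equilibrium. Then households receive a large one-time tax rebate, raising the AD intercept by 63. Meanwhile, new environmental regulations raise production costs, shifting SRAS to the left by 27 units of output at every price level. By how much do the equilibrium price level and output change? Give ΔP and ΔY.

After both shocks: AD is Y = 1049 − 4P and SRAS is Y = 5P − 454.
Setting them equal: 1503 = 9P, so P = 167.
Y = 1049 − 4·167 = 381.
Initially P = 157, Y = 358, so ΔP = +10 and ΔY = +23.

ΔP = +10, ΔY = +23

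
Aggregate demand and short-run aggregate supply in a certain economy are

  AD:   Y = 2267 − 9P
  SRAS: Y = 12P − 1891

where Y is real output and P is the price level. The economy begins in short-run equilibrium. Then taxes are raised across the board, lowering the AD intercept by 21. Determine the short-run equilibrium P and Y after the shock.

P = 197, Y = 473

This is a negative demand shock: AD shifts left.
New AD: Y = 2246 − 9P.
Set AD = SRAS: 2246 − 9P = 12P − 1891, so 4137 = 21P and P = 197.
Y = 2246 − 9·197 = 473.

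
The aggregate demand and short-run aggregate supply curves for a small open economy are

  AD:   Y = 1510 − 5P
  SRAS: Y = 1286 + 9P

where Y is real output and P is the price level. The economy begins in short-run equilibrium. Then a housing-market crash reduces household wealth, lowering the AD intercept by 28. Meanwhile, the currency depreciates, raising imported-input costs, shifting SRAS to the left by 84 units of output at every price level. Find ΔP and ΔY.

After both shocks: AD is Y = 1482 − 5P and SRAS is Y = 1202 + 9P.
Setting them equal: 280 = 14P, so P = 20.
Y = 1482 − 5·20 = 1382.
Initially P = 16, Y = 1430, so ΔP = +4 and ΔY = -48.

ΔP = +4, ΔY = -48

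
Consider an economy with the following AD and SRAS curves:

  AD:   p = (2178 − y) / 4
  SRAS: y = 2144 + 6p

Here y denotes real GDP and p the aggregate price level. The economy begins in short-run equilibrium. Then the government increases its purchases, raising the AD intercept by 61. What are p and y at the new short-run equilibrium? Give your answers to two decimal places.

p = 9.50, y = 2201.00

This is a positive demand shock: AD shifts right.
New AD: y = 2239 − 4p.
Set AD = SRAS: 2239 − 4p = 2144 + 6p, so 95 = 10p and p = 9.50.
Substituting into AD, y = 2201.00.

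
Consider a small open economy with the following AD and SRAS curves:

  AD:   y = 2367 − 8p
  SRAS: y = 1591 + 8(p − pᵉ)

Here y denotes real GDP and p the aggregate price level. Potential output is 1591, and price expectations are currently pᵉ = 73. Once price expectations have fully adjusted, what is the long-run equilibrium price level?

Short run: with pᵉ = 73, SRAS is y = 1007 + 8p. Setting AD = SRAS gives 1360 = 16p, so p = 85 and y = 2367 − 8·85 = 1687.
Output 1687 is above potential 1591, so over time expected prices rise and SRAS shifts left until y returns to 1591.
Long run: y = 1591 on the AD curve gives 1591 = 2367 − 8p, so p = 97.

Long-run p = 97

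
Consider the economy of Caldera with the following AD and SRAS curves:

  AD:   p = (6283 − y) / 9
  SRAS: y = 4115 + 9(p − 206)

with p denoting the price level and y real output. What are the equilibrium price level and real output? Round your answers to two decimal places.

p = 223.44, y = 4272.00

Write SRAS as y = 4115 + 9p − 1854 = 2261 + 9p.
Rearrange AD to y = 6283 − 9p.
Set AD = SRAS: 6283 − 9p = 2261 + 9p, so 4022 = 18p and p = 223.44.
Substituting into AD, y = 6283 − 9p = 4272.00.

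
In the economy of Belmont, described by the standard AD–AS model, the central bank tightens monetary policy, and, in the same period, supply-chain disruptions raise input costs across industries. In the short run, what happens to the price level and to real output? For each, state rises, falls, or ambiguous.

The first event is a negative demand shock: AD shifts left, which by itself pushes P down and Y down.
The second is an adverse supply shock: SRAS shifts left, which by itself pushes P up and Y down.
The two shocks push P in opposite directions, so the effect on P is ambiguous. Both shocks push Y down, so Y falls.

Price level: ambiguous; output: falls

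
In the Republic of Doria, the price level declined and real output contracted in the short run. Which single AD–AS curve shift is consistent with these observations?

AD shifted left

P fell and Y fell. An AD shift moves P and Y in the same direction; an SRAS shift moves them in opposite directions.
Here P and Y moved in the same direction, so the AD curve shifted.
Since Y fell, AD shifted left.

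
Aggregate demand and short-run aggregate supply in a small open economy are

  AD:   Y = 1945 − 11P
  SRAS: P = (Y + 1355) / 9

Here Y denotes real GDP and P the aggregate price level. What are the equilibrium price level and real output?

P = 165, Y = 130

Rearrange SRAS to Y = 9P − 1355.
Set AD = SRAS: 1945 − 11P = 9P − 1355, so 3300 = 20P and P = 165.
Then Y = 1945 − 11·165 = 130.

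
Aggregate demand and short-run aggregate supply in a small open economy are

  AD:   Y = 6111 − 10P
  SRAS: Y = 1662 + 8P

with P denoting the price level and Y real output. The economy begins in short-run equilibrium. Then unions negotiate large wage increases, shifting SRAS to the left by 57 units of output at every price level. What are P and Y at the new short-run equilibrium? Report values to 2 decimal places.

This is a negative supply shock: SRAS shifts left.
New SRAS: Y = 1605 + 8P.
Set AD = SRAS: 6111 − 10P = 1605 + 8P, so 4506 = 18P and P = 250.33.
Substituting into AD, Y = 3607.67.

P = 250.33, Y = 3607.67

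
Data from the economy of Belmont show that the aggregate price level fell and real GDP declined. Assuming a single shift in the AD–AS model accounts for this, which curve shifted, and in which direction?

P fell and Y fell. An AD shift moves P and Y in the same direction; an SRAS shift moves them in opposite directions.
Here P and Y moved in the same direction, so the AD curve shifted.
Since Y fell, AD shifted left.

AD shifted left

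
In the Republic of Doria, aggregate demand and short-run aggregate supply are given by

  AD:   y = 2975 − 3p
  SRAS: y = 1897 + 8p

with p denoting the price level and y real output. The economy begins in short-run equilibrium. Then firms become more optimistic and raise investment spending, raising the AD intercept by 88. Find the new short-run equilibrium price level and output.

p = 106, y = 2745

This is a positive demand shock: AD shifts right.
New AD: y = 3063 − 3p.
Set AD = SRAS: 3063 − 3p = 1897 + 8p, so 1166 = 11p and p = 106.
y = 3063 − 3·106 = 2745.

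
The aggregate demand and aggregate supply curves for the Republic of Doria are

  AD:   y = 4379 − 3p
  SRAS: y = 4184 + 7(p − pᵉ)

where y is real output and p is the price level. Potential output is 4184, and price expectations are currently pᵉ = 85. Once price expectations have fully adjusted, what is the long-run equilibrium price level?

Short run: with pᵉ = 85, SRAS is y = 3589 + 7p. Setting AD = SRAS gives 790 = 10p, so p = 79 and y = 4379 − 3·79 = 4142.
Output 4142 is below potential 4184, so over time expected prices fall and SRAS shifts right until y returns to 4184.
Long run: y = 4184 on the AD curve gives 4184 = 4379 − 3p, so p = 65.

Long-run p = 65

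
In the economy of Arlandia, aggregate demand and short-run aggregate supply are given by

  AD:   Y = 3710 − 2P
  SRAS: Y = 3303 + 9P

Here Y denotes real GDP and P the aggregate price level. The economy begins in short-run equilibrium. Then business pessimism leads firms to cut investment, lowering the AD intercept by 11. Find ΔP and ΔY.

ΔP = -1, ΔY = -9

This is a negative demand shock: AD shifts left.
New AD: Y = 3699 − 2P.
Set AD = SRAS: 3699 − 2P = 3303 + 9P, so 396 = 11P and P = 36.
Y = 3699 − 2·36 = 3627.
Initially P = 37, Y = 3636, so ΔP = -1 and ΔY = -9.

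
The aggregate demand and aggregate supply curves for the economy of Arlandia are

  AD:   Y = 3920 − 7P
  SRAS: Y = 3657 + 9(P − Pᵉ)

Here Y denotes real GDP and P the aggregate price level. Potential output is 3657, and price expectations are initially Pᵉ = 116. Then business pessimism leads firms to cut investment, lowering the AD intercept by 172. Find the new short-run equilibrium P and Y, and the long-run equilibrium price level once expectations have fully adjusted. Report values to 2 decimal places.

Short run: P = 70.94, Y = 3251.44. Long run: P = 13.00.

AD shifts left: new AD is Y = 3748 − 7P. With Pᵉ = 116, SRAS is Y = 2613 + 9P.
Short run: 3748 − 7P = 2613 + 9P gives 1135 = 16P, so P = 70.94 and Y = 3748 − 7P = 3251.44.
Y = 3251.44 is below potential 3657; expectations adjust and SRAS shifts right until Y = 3657.
Long run: on the new AD curve, 3657 = 3748 − 7P gives P = 13.00.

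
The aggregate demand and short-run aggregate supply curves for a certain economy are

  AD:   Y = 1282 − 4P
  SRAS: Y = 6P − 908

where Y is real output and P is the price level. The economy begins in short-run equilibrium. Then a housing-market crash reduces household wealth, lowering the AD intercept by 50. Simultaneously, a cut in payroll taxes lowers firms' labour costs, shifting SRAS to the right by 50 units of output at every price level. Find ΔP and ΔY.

ΔP = -10, ΔY = -10

After both shocks: AD is Y = 1232 − 4P and SRAS is Y = 6P − 858.
Setting them equal: 2090 = 10P, so P = 209.
Y = 1232 − 4·209 = 396.
Initially P = 219, Y = 406, so ΔP = -10 and ΔY = -10.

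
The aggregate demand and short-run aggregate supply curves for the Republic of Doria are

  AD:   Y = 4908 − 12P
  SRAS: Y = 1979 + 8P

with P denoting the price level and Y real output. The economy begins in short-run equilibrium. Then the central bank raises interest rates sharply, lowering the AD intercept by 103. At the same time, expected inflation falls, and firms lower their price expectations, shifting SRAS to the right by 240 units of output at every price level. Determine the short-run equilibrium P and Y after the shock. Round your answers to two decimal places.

After both shocks: AD is Y = 4805 − 12P and SRAS is Y = 2219 + 8P.
Setting them equal: 2586 = 20P, so P = 129.30.
Substituting into AD, Y = 3253.40.

P = 129.30, Y = 3253.40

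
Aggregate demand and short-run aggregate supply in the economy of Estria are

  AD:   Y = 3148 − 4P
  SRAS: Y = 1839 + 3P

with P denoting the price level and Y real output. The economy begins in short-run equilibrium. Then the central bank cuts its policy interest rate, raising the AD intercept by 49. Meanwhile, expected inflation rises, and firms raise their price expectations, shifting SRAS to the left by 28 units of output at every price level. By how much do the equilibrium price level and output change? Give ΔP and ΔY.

ΔP = +11, ΔY = +5

After both shocks: AD is Y = 3197 − 4P and SRAS is Y = 1811 + 3P.
Setting them equal: 1386 = 7P, so P = 198.
Y = 3197 − 4·198 = 2405.
Initially P = 187, Y = 2400, so ΔP = +11 and ΔY = +5.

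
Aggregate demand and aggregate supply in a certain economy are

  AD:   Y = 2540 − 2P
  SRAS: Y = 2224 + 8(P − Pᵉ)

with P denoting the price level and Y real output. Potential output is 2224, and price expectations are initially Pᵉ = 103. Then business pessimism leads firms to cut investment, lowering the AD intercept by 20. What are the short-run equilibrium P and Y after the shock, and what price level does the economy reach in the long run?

Short run: P = 112, Y = 2296. Long run: P = 148.

AD shifts left: new AD is Y = 2520 − 2P. With Pᵉ = 103, SRAS is Y = 1400 + 8P.
Short run: 2520 − 2P = 1400 + 8P gives 1120 = 10P, so P = 112 and Y = 2520 − 2·112 = 2296.
Y = 2296 is above potential 2224; expectations adjust and SRAS shifts left until Y = 2224.
Long run: on the new AD curve, 2224 = 2520 − 2P gives P = 148.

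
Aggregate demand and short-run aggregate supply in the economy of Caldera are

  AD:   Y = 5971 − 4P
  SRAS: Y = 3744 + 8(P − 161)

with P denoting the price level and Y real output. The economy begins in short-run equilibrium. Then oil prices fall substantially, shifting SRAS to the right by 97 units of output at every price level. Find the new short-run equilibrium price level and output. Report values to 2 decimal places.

P = 284.83, Y = 4831.67

This is a positive supply shock: SRAS shifts right.
New SRAS: Y = 2553 + 8P.
Set AD = SRAS: 5971 − 4P = 2553 + 8P, so 3418 = 12P and P = 284.83.
Substituting into AD, Y = 4831.67.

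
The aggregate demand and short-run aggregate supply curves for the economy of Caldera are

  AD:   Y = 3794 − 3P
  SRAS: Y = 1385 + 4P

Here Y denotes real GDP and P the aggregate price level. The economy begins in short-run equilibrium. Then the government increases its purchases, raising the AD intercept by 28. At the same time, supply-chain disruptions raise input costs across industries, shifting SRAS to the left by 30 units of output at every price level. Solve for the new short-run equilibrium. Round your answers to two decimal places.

P = 352.43, Y = 2764.71

After both shocks: AD is Y = 3822 − 3P and SRAS is Y = 1355 + 4P.
Setting them equal: 2467 = 7P, so P = 352.43.
Substituting into AD, Y = 2764.71.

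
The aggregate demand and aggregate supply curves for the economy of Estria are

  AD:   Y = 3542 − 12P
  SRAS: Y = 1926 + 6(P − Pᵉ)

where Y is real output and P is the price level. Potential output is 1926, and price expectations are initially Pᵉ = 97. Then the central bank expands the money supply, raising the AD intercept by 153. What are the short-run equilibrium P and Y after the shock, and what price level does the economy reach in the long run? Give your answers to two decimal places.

Short run: P = 130.61, Y = 2127.67. Long run: P = 147.42.

AD shifts right: new AD is Y = 3695 − 12P. With Pᵉ = 97, SRAS is Y = 1344 + 6P.
Short run: 3695 − 12P = 1344 + 6P gives 2351 = 18P, so P = 130.61 and Y = 3695 − 12P = 2127.67.
Y = 2127.67 is above potential 1926; expectations adjust and SRAS shifts left until Y = 1926.
Long run: on the new AD curve, 1926 = 3695 − 12P gives P = 147.42.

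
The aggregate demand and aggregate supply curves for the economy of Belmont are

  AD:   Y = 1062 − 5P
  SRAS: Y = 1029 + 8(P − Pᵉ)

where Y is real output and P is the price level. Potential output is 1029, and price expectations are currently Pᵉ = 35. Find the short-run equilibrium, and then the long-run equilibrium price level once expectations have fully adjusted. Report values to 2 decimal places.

Short run: P = 24.08, Y = 941.62. Long run: P = 6.60.

Short run: with Pᵉ = 35, SRAS is Y = 749 + 8P. Setting AD = SRAS gives 313 = 13P, so P = 24.08 and Y = 1062 − 5P = 941.62.
Output 941.62 is below potential 1029, so over time expected prices fall and SRAS shifts right until Y returns to 1029.
Long run: Y = 1029 on the AD curve gives 1029 = 1062 − 5P, so P = 6.60.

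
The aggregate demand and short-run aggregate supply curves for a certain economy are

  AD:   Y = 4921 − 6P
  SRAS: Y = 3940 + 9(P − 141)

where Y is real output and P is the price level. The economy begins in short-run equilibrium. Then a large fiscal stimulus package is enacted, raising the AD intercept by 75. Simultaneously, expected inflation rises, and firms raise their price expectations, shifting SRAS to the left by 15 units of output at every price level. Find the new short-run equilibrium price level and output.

After both shocks: AD is Y = 4996 − 6P and SRAS is Y = 2656 + 9P.
Setting them equal: 2340 = 15P, so P = 156.
Y = 4996 − 6·156 = 4060.

P = 156, Y = 4060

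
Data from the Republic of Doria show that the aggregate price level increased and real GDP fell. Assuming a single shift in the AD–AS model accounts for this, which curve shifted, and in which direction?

P rose and Y fell. An AD shift moves P and Y in the same direction; an SRAS shift moves them in opposite directions.
Here P and Y moved in opposite directions, so the SRAS curve shifted.
Since Y fell, SRAS shifted left.

SRAS shifted left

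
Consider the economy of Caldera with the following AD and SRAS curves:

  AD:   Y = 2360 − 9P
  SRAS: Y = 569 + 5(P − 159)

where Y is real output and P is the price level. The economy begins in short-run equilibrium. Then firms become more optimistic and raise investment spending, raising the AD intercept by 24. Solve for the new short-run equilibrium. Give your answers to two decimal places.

P = 186.43, Y = 706.14

This is a positive demand shock: AD shifts right.
New AD: Y = 2384 − 9P.
SRAS can be written Y = 5P − 226.
Set AD = SRAS: 2384 − 9P = 5P − 226, so 2610 = 14P and P = 186.43.
Substituting into AD, Y = 706.14.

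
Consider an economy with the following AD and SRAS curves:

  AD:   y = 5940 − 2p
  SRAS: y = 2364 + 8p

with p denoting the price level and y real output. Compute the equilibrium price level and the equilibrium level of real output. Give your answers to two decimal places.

p = 357.60, y = 5224.80

Set AD = SRAS: 5940 − 2p = 2364 + 8p, so 3576 = 10p and p = 357.60.
Substituting into AD, y = 5940 − 2p = 5224.80.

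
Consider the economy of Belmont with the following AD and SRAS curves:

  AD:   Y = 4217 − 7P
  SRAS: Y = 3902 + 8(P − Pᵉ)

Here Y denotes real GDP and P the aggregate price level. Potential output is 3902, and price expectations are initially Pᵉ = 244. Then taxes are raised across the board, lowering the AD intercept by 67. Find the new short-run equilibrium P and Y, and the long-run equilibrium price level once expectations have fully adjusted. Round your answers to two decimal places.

AD shifts left: new AD is Y = 4150 − 7P. With Pᵉ = 244, SRAS is Y = 1950 + 8P.
Short run: 4150 − 7P = 1950 + 8P gives 2200 = 15P, so P = 146.67 and Y = 4150 − 7P = 3123.33.
Y = 3123.33 is below potential 3902; expectations adjust and SRAS shifts right until Y = 3902.
Long run: on the new AD curve, 3902 = 4150 − 7P gives P = 35.43.

Short run: P = 146.67, Y = 3123.33. Long run: P = 35.43.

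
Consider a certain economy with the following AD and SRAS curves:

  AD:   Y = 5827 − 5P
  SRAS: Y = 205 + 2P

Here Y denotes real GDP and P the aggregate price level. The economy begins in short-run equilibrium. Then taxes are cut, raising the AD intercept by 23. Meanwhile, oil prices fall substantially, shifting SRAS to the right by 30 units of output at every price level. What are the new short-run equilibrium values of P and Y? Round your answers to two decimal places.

After both shocks: AD is Y = 5850 − 5P and SRAS is Y = 235 + 2P.
Setting them equal: 5615 = 7P, so P = 802.14.
Substituting into AD, Y = 1839.29.

P = 802.14, Y = 1839.29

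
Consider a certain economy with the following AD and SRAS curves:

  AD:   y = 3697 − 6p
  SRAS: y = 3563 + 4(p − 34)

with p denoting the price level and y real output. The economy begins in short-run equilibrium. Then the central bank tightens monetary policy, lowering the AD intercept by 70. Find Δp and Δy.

Δp = -7, Δy = -28

This is a negative demand shock: AD shifts left.
New AD: y = 3627 − 6p.
SRAS can be written y = 3427 + 4p.
Set AD = SRAS: 3627 − 6p = 3427 + 4p, so 200 = 10p and p = 20.
y = 3627 − 6·20 = 3507.
Initially p = 27, y = 3535, so Δp = -7 and Δy = -28.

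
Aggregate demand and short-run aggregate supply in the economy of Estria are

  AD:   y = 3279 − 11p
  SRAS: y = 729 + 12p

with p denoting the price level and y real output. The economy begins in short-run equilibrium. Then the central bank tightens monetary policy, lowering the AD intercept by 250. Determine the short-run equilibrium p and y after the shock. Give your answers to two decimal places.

p = 100.00, y = 1929.00

This is a negative demand shock: AD shifts left.
New AD: y = 3029 − 11p.
Set AD = SRAS: 3029 − 11p = 729 + 12p, so 2300 = 23p and p = 100.00.
Substituting into AD, y = 1929.00.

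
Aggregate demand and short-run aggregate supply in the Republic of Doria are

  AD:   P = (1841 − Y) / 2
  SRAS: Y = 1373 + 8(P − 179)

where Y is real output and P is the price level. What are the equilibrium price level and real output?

P = 190, Y = 1461

Write SRAS as Y = 1373 + 8P − 1432 = 8P − 59.
Rearrange AD to Y = 1841 − 2P.
Set AD = SRAS: 1841 − 2P = 8P − 59, so 1900 = 10P and P = 190.
Then Y = 1841 − 2·190 = 1461.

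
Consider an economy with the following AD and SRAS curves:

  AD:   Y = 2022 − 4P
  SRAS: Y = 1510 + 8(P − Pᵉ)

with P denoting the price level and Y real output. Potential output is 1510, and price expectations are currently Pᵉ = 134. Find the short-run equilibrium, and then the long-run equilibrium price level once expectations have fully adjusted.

Short run: with Pᵉ = 134, SRAS is Y = 438 + 8P. Setting AD = SRAS gives 1584 = 12P, so P = 132 and Y = 2022 − 4·132 = 1494.
Output 1494 is below potential 1510, so over time expected prices fall and SRAS shifts right until Y returns to 1510.
Long run: Y = 1510 on the AD curve gives 1510 = 2022 − 4P, so P = 128.

Short run: P = 132, Y = 1494. Long run: P = 128.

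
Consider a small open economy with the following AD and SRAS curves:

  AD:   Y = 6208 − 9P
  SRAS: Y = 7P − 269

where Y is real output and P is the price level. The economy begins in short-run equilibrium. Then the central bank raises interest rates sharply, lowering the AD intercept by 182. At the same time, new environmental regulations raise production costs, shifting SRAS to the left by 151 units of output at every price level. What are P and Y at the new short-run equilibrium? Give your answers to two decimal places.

After both shocks: AD is Y = 6026 − 9P and SRAS is Y = 7P − 420.
Setting them equal: 6446 = 16P, so P = 402.88.
Substituting into AD, Y = 2400.13.

P = 402.88, Y = 2400.13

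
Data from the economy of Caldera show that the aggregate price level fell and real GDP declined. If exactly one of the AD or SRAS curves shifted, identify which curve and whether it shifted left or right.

AD shifted left

P fell and Y fell. An AD shift moves P and Y in the same direction; an SRAS shift moves them in opposite directions.
Here P and Y moved in the same direction, so the AD curve shifted.
Since Y fell, AD shifted left.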